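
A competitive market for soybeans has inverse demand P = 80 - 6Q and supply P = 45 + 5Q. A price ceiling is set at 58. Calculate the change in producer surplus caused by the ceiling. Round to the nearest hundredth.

Free-market equilibrium: 80 - 6Q = 45 + 5Q gives Q* = 3.1818, P* = 60.9091.
At the ceiling price 58, quantity supplied is (58 - 45)/5 = 2.6; supply is the short side, so Q = 2.6 trades at P = 58.
PS goes from (1/2)(3.1818)(15.9091) = 25.3099 to 16.9 (computed as (58 - 45)(2.6) - (1/2)(5)(2.6)^2), a change of -8.4099.

-8.41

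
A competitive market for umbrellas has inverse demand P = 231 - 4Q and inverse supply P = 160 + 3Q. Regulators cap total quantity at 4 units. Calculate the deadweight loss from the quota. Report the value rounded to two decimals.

Without the quota, 231 - 4Q = 160 + 3Q gives Q* = 10.1429.
At Q = 4 the demand price is 231 - 4(4) = 215 and the supply price is 160 + 3(4) = 172.
DWL = (1/2)(gap between curves at 4) x (Q* - 4) = (1/2)(43)(6.1429) = 132.0714.

132.07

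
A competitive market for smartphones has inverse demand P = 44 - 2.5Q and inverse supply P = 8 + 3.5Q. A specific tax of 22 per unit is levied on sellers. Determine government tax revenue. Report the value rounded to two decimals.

Pre-tax equilibrium: 44 - 2.5Q = 8 + 3.5Q gives Q* = 6, P* = 29.
A tax on sellers shifts supply up by 22: 44 - 2.5Q = 8 + 3.5Q + 22, so Q_t = 2.3333. Buyers pay P_b = 38.1667; sellers receive P_s = P_b - 22 = 16.1667.
Revenue is the tax times quantity traded: 22 x 2.3333 = 51.3333.

51.33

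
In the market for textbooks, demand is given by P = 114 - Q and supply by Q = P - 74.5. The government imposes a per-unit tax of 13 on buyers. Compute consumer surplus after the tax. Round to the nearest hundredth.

87.78

Rewriting supply in inverse form: P = 74.5 + Q.
Without the tax, 114 - Q = 74.5 + Q so Q* = 19.75 and P* = 94.25.
A tax on buyers shifts demand down by 13: (114 - 13) - Q = 74.5 + Q, so Q_t = 13.25. Buyers pay P_b = 100.75; sellers receive P_s = P_b - 13 = 87.75.
Consumer surplus is the triangle under demand above P_b: (1/2)(13.25)(114 - 100.75) = 87.7812.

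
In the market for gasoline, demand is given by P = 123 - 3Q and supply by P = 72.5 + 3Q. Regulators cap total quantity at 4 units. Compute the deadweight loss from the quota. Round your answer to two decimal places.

58.52

Unrestricted equilibrium: Q* = (123 - 72.5)/(3 + 3) = 8.4167.
At Q = 4 the demand price is 123 - 3(4) = 111 and the supply price is 72.5 + 3(4) = 84.5.
DWL = (1/2)(gap between curves at 4) x (Q* - 4) = (1/2)(26.5)(4.4167) = 58.5208.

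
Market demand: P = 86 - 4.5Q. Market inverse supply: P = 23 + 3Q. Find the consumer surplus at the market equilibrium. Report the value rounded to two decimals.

Setting demand equal to supply, 63 = 7.5Q, so Q* = 8.4 and P* = 48.2.
CS is the area between the demand curve and P* from 0 to Q*: (1/2)(8.4)(37.8) = 158.76.

158.76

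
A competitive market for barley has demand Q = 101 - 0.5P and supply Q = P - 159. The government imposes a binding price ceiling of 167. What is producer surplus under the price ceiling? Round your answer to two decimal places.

32.00

Rewriting demand in inverse form: P = 202 - 2Q.
Rewriting supply in inverse form: P = 159 + Q.
Without the control, 202 - 2Q = 159 + Q so Q* = 14.3333 and P* = 173.3333.
At the ceiling price 167, quantity supplied is (167 - 159)/1 = 8; supply is the short side, so Q = 8 trades at P = 167.
PS is the triangle above supply below 167: (1/2)(8)(167 - 159) = 32.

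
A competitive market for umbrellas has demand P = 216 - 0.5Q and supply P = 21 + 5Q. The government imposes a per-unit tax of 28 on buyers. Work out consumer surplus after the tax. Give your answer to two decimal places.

230.49

Pre-tax equilibrium: 216 - 0.5Q = 21 + 5Q gives Q* = 35.4545, P* = 198.2727.
A tax on buyers shifts demand down by 28: (216 - 28) - 0.5Q = 21 + 5Q, so Q_t = 30.3636. Buyers pay P_b = 200.8182; sellers receive P_s = P_b - 28 = 172.8182.
Consumer surplus is the triangle under demand above P_b: (1/2)(30.3636)(216 - 200.8182) = 230.4876.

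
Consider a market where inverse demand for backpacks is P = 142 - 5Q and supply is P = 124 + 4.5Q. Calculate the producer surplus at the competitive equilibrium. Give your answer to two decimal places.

8.08

Setting demand equal to supply, 18 = 9.5Q, so Q* = 1.8947 and P* = 132.5263.
The supply curve's price intercept is 124, so PS = (1/2)(Q*)(P* - 124) = (1/2)(1.8947)(8.5263) = 8.0776.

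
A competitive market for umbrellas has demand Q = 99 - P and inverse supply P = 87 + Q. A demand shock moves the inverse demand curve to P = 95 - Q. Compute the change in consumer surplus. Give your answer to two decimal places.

-10.00

Rewriting demand in inverse form: P = 99 - Q.
Initial equilibrium: Q_0 = 6, P_0 = 93; CS_0 = (1/2)(6)(6) = 18, PS_0 = (1/2)(6)(6) = 18.
New equilibrium: 95 - Q = 87 + Q gives Q_1 = 4, P_1 = 91; CS_1 = 8, PS_1 = 8.
Change in consumer surplus = 8 - 18 = -10.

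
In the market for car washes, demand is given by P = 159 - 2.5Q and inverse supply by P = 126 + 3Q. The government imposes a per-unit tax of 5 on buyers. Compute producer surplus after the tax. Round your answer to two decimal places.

38.88

Without the tax, 159 - 2.5Q = 126 + 3Q so Q* = 6 and P* = 144.
A tax on buyers shifts demand down by 5: (159 - 5) - 2.5Q = 126 + 3Q, so Q_t = 5.0909. Buyers pay P_b = 146.2727; sellers receive P_s = P_b - 5 = 141.2727.
Producer surplus is the triangle above supply below P_s: (1/2)(5.0909)(141.2727 - 126) = 38.876.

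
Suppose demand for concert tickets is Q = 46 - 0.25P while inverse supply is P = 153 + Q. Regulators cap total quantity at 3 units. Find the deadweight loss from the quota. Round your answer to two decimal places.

25.60

Rewriting demand in inverse form: P = 184 - 4Q.
Without the quota, 184 - 4Q = 153 + Q gives Q* = 6.2.
At Q = 3 the demand price is 184 - 4(3) = 172 and the supply price is 153 + (3) = 156.
Deadweight loss is the triangle between the curves from 3 to 6.2: (1/2)(172 - 156)(6.2 - 3) = 25.6.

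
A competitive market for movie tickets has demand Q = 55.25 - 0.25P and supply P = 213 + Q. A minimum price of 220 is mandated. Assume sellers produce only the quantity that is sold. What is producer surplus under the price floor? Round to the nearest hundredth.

1.72

Rewriting demand in inverse form: P = 221 - 4Q.
Without the control, 221 - 4Q = 213 + Q so Q* = 1.6 and P* = 214.6.
At P = 220, buyers demand (221 - 220)/4 = 0.25 while sellers would supply more, so the quantity traded is 0.25 at price 220.
The supply price at Q = 0.25 is 213.25. PS is the trapezoid between 220 and supply over [0, 0.25]: (1/2)[(220 - 213) + (220 - 213.25)](0.25) = 1.7188.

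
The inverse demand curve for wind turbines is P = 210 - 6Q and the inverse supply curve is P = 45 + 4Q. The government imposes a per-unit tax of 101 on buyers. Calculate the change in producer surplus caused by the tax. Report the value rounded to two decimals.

Without the tax, 210 - 6Q = 45 + 4Q so Q* = 16.5 and P* = 111.
A tax on buyers shifts demand down by 101: (210 - 101) - 6Q = 45 + 4Q, so Q_t = 6.4. Buyers pay P_b = 171.6; sellers receive P_s = P_b - 101 = 70.6.
PS falls from (1/2)(16.5)(66) = 544.5 to (1/2)(6.4)(25.6) = 81.92, a change of -462.58.

-462.58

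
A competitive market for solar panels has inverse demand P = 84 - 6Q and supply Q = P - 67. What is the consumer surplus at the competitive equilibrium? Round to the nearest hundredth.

17.69

Rewriting supply in inverse form: P = 67 + Q.
Setting demand equal to supply, 17 = 7Q, so Q* = 2.4286 and P* = 69.4286.
The demand choke price is 84, so CS = (1/2)(Q*)(84 - P*) = (1/2)(2.4286)(14.5714) = 17.6939.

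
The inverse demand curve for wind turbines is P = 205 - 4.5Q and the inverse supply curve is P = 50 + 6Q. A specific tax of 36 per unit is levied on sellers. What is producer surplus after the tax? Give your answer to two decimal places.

Without the tax, 205 - 4.5Q = 50 + 6Q so Q* = 14.7619 and P* = 138.5714.
A tax on sellers shifts supply up by 36: 205 - 4.5Q = 50 + 6Q + 36, so Q_t = 11.3333. Buyers pay P_b = 154; sellers receive P_s = P_b - 36 = 118.
Producer surplus is the triangle above supply below P_s: (1/2)(11.3333)(118 - 50) = 385.3333.

385.33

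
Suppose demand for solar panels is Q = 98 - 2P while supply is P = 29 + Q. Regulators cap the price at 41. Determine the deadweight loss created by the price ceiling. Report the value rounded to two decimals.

Rewriting demand in inverse form: P = 49 - 0.5Q.
Free-market equilibrium: 49 - 0.5Q = 29 + Q gives Q* = 13.3333, P* = 42.3333.
At P = 41, sellers supply (41 - 29)/1 = 12 while buyers want more, so the quantity traded is 12 at price 41.
The lost-trades triangle has base Q* - 12 = 1.3333 and height equal to the gap between the curves at Q = 12, which is 43 - 41 = 2. DWL = (1/2)(1.3333)(2) = 1.3333.

1.33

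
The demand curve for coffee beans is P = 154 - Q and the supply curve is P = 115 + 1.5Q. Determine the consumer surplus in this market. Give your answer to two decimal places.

Setting demand equal to supply, 39 = 2.5Q, so Q* = 15.6 and P* = 138.4.
The demand choke price is 154, so CS = (1/2)(Q*)(154 - P*) = (1/2)(15.6)(15.6) = 121.68.

121.68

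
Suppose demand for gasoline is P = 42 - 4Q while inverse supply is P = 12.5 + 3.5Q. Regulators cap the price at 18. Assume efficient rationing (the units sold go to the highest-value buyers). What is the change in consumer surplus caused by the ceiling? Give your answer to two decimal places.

1.83

Without the control, 42 - 4Q = 12.5 + 3.5Q so Q* = 3.9333 and P* = 26.2667.
At the ceiling price 18, quantity supplied is (18 - 12.5)/3.5 = 1.5714; supply is the short side, so Q = 1.5714 trades at P = 18.
CS goes from (1/2)(3.9333)(15.7333) = 30.9422 to 32.7755 (computed as (42 - 18)(1.5714) - (1/2)(4)(1.5714)^2), a change of 1.8333.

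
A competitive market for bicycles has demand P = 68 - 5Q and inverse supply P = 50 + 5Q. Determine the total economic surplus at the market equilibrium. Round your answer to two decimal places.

Equilibrium: 68 - 5Q = 50 + 5Q, so Q* = 1.8 and P* = 59.
CS = (1/2)(1.8)(9) = 8.1 and PS = (1/2)(1.8)(9) = 8.1, so total surplus = 16.2.

16.20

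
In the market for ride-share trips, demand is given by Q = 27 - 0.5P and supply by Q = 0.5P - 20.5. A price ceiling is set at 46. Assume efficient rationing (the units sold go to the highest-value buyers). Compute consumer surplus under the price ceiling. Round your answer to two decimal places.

13.75

Rewriting demand in inverse form: P = 54 - 2Q.
Rewriting supply in inverse form: P = 41 + 2Q.
Without the control, 54 - 2Q = 41 + 2Q so Q* = 3.25 and P* = 47.5.
At the ceiling price 46, quantity supplied is (46 - 41)/2 = 2.5; supply is the short side, so Q = 2.5 trades at P = 46.
The demand price at Q = 2.5 is 49. CS is the trapezoid between demand and 46 over [0, 2.5]: (1/2)[(54 - 46) + (49 - 46)](2.5) = 13.75.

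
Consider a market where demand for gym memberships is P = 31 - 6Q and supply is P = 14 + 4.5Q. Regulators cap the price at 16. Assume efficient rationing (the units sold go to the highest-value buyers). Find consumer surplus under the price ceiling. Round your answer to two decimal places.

Free-market equilibrium: 31 - 6Q = 14 + 4.5Q gives Q* = 1.619, P* = 21.2857.
At the ceiling price 16, quantity supplied is (16 - 14)/4.5 = 0.4444; supply is the short side, so Q = 0.4444 trades at P = 16.
The demand price at Q = 0.4444 is 28.3333. CS is the trapezoid between demand and 16 over [0, 0.4444]: (1/2)[(31 - 16) + (28.3333 - 16)](0.4444) = 6.0741.

6.07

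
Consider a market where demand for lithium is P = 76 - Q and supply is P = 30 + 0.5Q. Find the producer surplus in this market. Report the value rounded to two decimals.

Setting demand equal to supply, 46 = 1.5Q, so Q* = 30.6667 and P* = 45.3333.
Producer surplus is the triangle above supply below P*: (1/2)(30.6667)(45.3333 - 30) = (1/2)(30.6667)(15.3333) = 235.1111.

235.11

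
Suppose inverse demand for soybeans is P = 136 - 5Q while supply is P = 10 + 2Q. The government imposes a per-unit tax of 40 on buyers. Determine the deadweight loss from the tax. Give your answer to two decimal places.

114.29

Without the tax, 136 - 5Q = 10 + 2Q so Q* = 18 and P* = 46.
With the tax, buyers' net willingness to pay falls by 40: (136 - 40) - 5Q = 10 + 2Q, so Q_t = 12.2857. Buyers pay P_b = 74.5714; sellers receive P_s = P_b - 40 = 34.5714.
The welfare triangle lost has base Q* - Q_t = 5.7143 and height t = 40, so DWL = (1/2)(5.7143)(40) = 114.2857.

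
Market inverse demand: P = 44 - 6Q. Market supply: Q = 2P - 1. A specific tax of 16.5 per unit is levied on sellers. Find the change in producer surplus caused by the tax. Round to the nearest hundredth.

Rewriting supply in inverse form: P = 0.5 + 0.5Q.
Pre-tax equilibrium: 44 - 6Q = 0.5 + 0.5Q gives Q* = 6.6923, P* = 3.8462.
With the tax, sellers need 16.5 more per unit: 44 - 6Q = 0.5 + 0.5Q + 16.5, so Q_t = 4.1538. Buyers pay P_b = 19.0769; sellers receive P_s = P_b - 16.5 = 2.5769.
Producers lose the trapezoid between P_s and P* out to Q_t plus the triangle from Q_t to Q*: change in PS = 4.3136 - 11.1967 = -6.8831.

-6.88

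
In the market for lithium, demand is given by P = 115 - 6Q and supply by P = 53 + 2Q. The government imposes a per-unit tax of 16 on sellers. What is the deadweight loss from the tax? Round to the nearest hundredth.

16.00

Without the tax, 115 - 6Q = 53 + 2Q so Q* = 7.75 and P* = 68.5.
With the tax, sellers need 16 more per unit: 115 - 6Q = 53 + 2Q + 16, so Q_t = 5.75. Buyers pay P_b = 80.5; sellers receive P_s = P_b - 16 = 64.5.
The welfare triangle lost has base Q* - Q_t = 2 and height t = 16, so DWL = (1/2)(2)(16) = 16.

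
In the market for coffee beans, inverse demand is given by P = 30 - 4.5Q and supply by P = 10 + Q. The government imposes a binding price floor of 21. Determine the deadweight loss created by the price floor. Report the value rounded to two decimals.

7.36

Without the control, 30 - 4.5Q = 10 + Q so Q* = 3.6364 and P* = 13.6364.
At P = 21, buyers demand (30 - 21)/4.5 = 2 while sellers would supply more, so the quantity traded is 2 at price 21.
At Q = 2 the demand price is 21 and the supply price is 12. Deadweight loss is the triangle between the curves from 2 to 3.6364: (1/2)(21 - 12)(3.6364 - 2) = 7.3636.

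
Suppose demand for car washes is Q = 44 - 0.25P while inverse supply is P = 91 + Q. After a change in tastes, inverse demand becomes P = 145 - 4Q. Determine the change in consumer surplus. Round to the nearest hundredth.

-344.72

Rewriting demand in inverse form: P = 176 - 4Q.
Initial equilibrium: Q_0 = 17, P_0 = 108; CS_0 = (1/2)(17)(68) = 578, PS_0 = (1/2)(17)(17) = 144.5.
New equilibrium: 145 - 4Q = 91 + Q gives Q_1 = 10.8, P_1 = 101.8; CS_1 = 233.28, PS_1 = 58.32.
Change in consumer surplus = 233.28 - 578 = -344.72.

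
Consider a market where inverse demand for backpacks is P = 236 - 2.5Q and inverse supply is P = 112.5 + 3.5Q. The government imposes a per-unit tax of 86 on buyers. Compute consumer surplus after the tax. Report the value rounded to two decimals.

Pre-tax equilibrium: 236 - 2.5Q = 112.5 + 3.5Q gives Q* = 20.5833, P* = 184.5417.
A tax on buyers shifts demand down by 86: (236 - 86) - 2.5Q = 112.5 + 3.5Q, so Q_t = 6.25. Buyers pay P_b = 220.375; sellers receive P_s = P_b - 86 = 134.375.
Consumer surplus is the triangle under demand above P_b: (1/2)(6.25)(236 - 220.375) = 48.8281.

48.83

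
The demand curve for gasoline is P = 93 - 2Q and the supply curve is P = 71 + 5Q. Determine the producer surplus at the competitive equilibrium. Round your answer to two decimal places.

Setting demand equal to supply, 22 = 7Q, so Q* = 3.1429 and P* = 86.7143.
The supply curve's price intercept is 71, so PS = (1/2)(Q*)(P* - 71) = (1/2)(3.1429)(15.7143) = 24.6939.

24.69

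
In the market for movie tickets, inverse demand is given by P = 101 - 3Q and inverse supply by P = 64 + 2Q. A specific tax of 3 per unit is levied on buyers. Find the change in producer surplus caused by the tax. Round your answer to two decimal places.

Without the tax, 101 - 3Q = 64 + 2Q so Q* = 7.4 and P* = 78.8.
A tax on buyers shifts demand down by 3: (101 - 3) - 3Q = 64 + 2Q, so Q_t = 6.8. Buyers pay P_b = 80.6; sellers receive P_s = P_b - 3 = 77.6.
PS falls from (1/2)(7.4)(14.8) = 54.76 to (1/2)(6.8)(13.6) = 46.24, a change of -8.52.

-8.52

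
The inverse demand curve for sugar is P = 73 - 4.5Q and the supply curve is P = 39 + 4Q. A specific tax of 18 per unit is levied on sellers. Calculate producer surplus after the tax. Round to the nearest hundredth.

Pre-tax equilibrium: 73 - 4.5Q = 39 + 4Q gives Q* = 4, P* = 55.
A tax on sellers shifts supply up by 18: 73 - 4.5Q = 39 + 4Q + 18, so Q_t = 1.8824. Buyers pay P_b = 64.5294; sellers receive P_s = P_b - 18 = 46.5294.
PS = (1/2)(Q_t)(P_s - 39) = (1/2)(1.8824)(7.5294) = 7.0865.

7.09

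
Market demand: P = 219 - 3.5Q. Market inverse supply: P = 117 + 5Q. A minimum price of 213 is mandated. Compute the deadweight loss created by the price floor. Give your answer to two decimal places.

Without the control, 219 - 3.5Q = 117 + 5Q so Q* = 12 and P* = 177.
At P = 213, buyers demand (219 - 213)/3.5 = 1.7143 while sellers would supply more, so the quantity traded is 1.7143 at price 213.
At Q = 1.7143 the demand price is 213 and the supply price is 125.5714. Deadweight loss is the triangle between the curves from 1.7143 to 12: (1/2)(213 - 125.5714)(12 - 1.7143) = 449.6327.

449.63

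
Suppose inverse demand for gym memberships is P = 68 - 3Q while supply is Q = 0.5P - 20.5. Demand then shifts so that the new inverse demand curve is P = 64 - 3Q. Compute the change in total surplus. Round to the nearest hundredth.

Rewriting supply in inverse form: P = 41 + 2Q.
Initial equilibrium: Q_0 = 5.4, P_0 = 51.8; CS_0 = (1/2)(5.4)(16.2) = 43.74, PS_0 = (1/2)(5.4)(10.8) = 29.16.
New equilibrium: 64 - 3Q = 41 + 2Q gives Q_1 = 4.6, P_1 = 50.2; CS_1 = 31.74, PS_1 = 21.16.
Change in total surplus = (31.74 + 21.16) - (43.74 + 29.16) = -20.

-20.00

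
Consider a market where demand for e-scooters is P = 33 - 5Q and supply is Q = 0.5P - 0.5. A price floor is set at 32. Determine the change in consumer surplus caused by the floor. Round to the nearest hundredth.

Rewriting supply in inverse form: P = 1 + 2Q.
Free-market equilibrium: 33 - 5Q = 1 + 2Q gives Q* = 4.5714, P* = 10.1429.
At P = 32, buyers demand (33 - 32)/5 = 0.2 while sellers would supply more, so the quantity traded is 0.2 at price 32.
CS goes from (1/2)(4.5714)(22.8571) = 52.2449 to 0.1 (computed as (33 - 32)(0.2) - (1/2)(5)(0.2)^2), a change of -52.1449.

-52.14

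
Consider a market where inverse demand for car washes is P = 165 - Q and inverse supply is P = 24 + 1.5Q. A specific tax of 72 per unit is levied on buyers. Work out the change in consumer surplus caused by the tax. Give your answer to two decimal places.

-1209.60

Without the tax, 165 - Q = 24 + 1.5Q so Q* = 56.4 and P* = 108.6.
With the tax, buyers' net willingness to pay falls by 72: (165 - 72) - Q = 24 + 1.5Q, so Q_t = 27.6. Buyers pay P_b = 137.4; sellers receive P_s = P_b - 72 = 65.4.
CS falls from (1/2)(56.4)(56.4) = 1590.48 to (1/2)(27.6)(27.6) = 380.88, a change of -1209.6.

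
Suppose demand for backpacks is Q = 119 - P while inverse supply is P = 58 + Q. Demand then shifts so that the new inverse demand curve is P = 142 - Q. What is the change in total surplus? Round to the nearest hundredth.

833.75

Rewriting demand in inverse form: P = 119 - Q.
Initial equilibrium: Q_0 = 30.5, P_0 = 88.5; CS_0 = (1/2)(30.5)(30.5) = 465.125, PS_0 = (1/2)(30.5)(30.5) = 465.125.
New equilibrium: 142 - Q = 58 + Q gives Q_1 = 42, P_1 = 100; CS_1 = 882, PS_1 = 882.
Change in total surplus = (882 + 882) - (465.125 + 465.125) = 833.75.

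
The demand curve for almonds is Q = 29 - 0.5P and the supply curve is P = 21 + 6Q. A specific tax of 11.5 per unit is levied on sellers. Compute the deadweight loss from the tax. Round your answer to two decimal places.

Rewriting demand in inverse form: P = 58 - 2Q.
Without the tax, 58 - 2Q = 21 + 6Q so Q* = 4.625 and P* = 48.75.
A tax on sellers shifts supply up by 11.5: 58 - 2Q = 21 + 6Q + 11.5, so Q_t = 3.1875. Buyers pay P_b = 51.625; sellers receive P_s = P_b - 11.5 = 40.125.
The welfare triangle lost has base Q* - Q_t = 1.4375 and height t = 11.5, so DWL = (1/2)(1.4375)(11.5) = 8.2656.

8.27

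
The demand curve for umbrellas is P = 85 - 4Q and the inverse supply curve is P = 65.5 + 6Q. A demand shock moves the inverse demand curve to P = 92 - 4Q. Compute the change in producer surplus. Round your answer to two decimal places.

Initial equilibrium: Q_0 = 1.95, P_0 = 77.2; CS_0 = (1/2)(1.95)(7.8) = 7.605, PS_0 = (1/2)(1.95)(11.7) = 11.4075.
New equilibrium: 92 - 4Q = 65.5 + 6Q gives Q_1 = 2.65, P_1 = 81.4; CS_1 = 14.045, PS_1 = 21.0675.
Change in producer surplus = 21.0675 - 11.4075 = 9.66.

9.66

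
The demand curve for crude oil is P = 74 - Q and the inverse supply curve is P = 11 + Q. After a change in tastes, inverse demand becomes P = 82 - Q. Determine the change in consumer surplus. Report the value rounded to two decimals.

Initial equilibrium: Q_0 = 31.5, P_0 = 42.5; CS_0 = (1/2)(31.5)(31.5) = 496.125, PS_0 = (1/2)(31.5)(31.5) = 496.125.
New equilibrium: 82 - Q = 11 + Q gives Q_1 = 35.5, P_1 = 46.5; CS_1 = 630.125, PS_1 = 630.125.
Change in consumer surplus = 630.125 - 496.125 = 134.

134.00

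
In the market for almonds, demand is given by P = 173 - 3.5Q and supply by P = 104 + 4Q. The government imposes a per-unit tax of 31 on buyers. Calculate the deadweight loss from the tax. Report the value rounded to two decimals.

Without the tax, 173 - 3.5Q = 104 + 4Q so Q* = 9.2 and P* = 140.8.
With the tax, buyers' net willingness to pay falls by 31: (173 - 31) - 3.5Q = 104 + 4Q, so Q_t = 5.0667. Buyers pay P_b = 155.2667; sellers receive P_s = P_b - 31 = 124.2667.
Deadweight loss is the triangle between the curves from Q_t to Q*: (1/2)(9.2 - 5.0667)(31) = 64.0667.

64.07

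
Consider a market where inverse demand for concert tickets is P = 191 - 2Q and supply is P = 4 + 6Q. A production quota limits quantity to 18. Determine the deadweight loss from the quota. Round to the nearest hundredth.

Without the quota, 191 - 2Q = 4 + 6Q gives Q* = 23.375.
At Q = 18 the demand price is 191 - 2(18) = 155 and the supply price is 4 + 6(18) = 112.
Deadweight loss is the triangle between the curves from 18 to 23.375: (1/2)(155 - 112)(23.375 - 18) = 115.5625.

115.56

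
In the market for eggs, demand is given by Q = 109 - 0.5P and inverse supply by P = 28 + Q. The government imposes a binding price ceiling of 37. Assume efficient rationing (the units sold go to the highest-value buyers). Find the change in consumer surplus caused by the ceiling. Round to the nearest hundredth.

-2463.11

Rewriting demand in inverse form: P = 218 - 2Q.
Free-market equilibrium: 218 - 2Q = 28 + Q gives Q* = 63.3333, P* = 91.3333.
At the ceiling price 37, quantity supplied is (37 - 28)/1 = 9; supply is the short side, so Q = 9 trades at P = 37.
CS goes from (1/2)(63.3333)(126.6667) = 4011.1111 to 1548 (computed as (218 - 37)(9) - (1/2)(2)(9)^2), a change of -2463.1111.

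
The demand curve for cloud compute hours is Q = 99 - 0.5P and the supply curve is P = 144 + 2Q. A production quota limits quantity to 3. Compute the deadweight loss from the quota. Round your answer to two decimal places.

220.50

Rewriting demand in inverse form: P = 198 - 2Q.
Unrestricted equilibrium: Q* = (198 - 144)/(2 + 2) = 13.5.
At Q = 3 the demand price is 198 - 2(3) = 192 and the supply price is 144 + 2(3) = 150.
Deadweight loss is the triangle between the curves from 3 to 13.5: (1/2)(192 - 150)(13.5 - 3) = 220.5.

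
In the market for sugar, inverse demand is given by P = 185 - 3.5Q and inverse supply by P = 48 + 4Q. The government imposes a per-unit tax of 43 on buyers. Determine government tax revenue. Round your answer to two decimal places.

Pre-tax equilibrium: 185 - 3.5Q = 48 + 4Q gives Q* = 18.2667, P* = 121.0667.
A tax on buyers shifts demand down by 43: (185 - 43) - 3.5Q = 48 + 4Q, so Q_t = 12.5333. Buyers pay P_b = 141.1333; sellers receive P_s = P_b - 43 = 98.1333.
Revenue is the tax times quantity traded: 43 x 12.5333 = 538.9333.

538.93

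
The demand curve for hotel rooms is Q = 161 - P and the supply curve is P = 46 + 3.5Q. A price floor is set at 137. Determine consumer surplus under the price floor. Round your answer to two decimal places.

288.00

Rewriting demand in inverse form: P = 161 - Q.
Free-market equilibrium: 161 - Q = 46 + 3.5Q gives Q* = 25.5556, P* = 135.4444.
At P = 137, buyers demand (161 - 137)/1 = 24 while sellers would supply more, so the quantity traded is 24 at price 137.
CS is the triangle under demand above 137: (1/2)(24)(161 - 137) = 288.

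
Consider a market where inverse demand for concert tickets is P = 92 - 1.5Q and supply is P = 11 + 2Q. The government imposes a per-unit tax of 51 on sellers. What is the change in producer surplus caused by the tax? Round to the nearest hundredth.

Without the tax, 92 - 1.5Q = 11 + 2Q so Q* = 23.1429 and P* = 57.2857.
A tax on sellers shifts supply up by 51: 92 - 1.5Q = 11 + 2Q + 51, so Q_t = 8.5714. Buyers pay P_b = 79.1429; sellers receive P_s = P_b - 51 = 28.1429.
Producers lose the trapezoid between P_s and P* out to Q_t plus the triangle from Q_t to Q*: change in PS = 73.4694 - 535.5918 = -462.1224.

-462.12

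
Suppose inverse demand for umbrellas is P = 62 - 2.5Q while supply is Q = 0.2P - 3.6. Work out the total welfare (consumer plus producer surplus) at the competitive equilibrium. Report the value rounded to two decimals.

Rewriting supply in inverse form: P = 18 + 5Q.
Equilibrium: 62 - 2.5Q = 18 + 5Q, so Q* = 5.8667 and P* = 47.3333.
Total surplus is the full triangle between the curves from 0 to Q*: (1/2)(5.8667)(62 - 18) = 129.0667.

129.07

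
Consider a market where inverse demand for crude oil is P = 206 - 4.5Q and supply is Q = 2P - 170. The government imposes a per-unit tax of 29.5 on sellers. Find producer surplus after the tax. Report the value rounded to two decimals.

83.72

Rewriting supply in inverse form: P = 85 + 0.5Q.
Pre-tax equilibrium: 206 - 4.5Q = 85 + 0.5Q gives Q* = 24.2, P* = 97.1.
With the tax, sellers need 29.5 more per unit: 206 - 4.5Q = 85 + 0.5Q + 29.5, so Q_t = 18.3. Buyers pay P_b = 123.65; sellers receive P_s = P_b - 29.5 = 94.15.
Producer surplus is the triangle above supply below P_s: (1/2)(18.3)(94.15 - 85) = 83.7225.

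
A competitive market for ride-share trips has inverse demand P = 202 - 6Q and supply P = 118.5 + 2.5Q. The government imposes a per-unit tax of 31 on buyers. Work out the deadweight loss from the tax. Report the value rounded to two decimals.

Without the tax, 202 - 6Q = 118.5 + 2.5Q so Q* = 9.8235 and P* = 143.0588.
With the tax, buyers' net willingness to pay falls by 31: (202 - 31) - 6Q = 118.5 + 2.5Q, so Q_t = 6.1765. Buyers pay P_b = 164.9412; sellers receive P_s = P_b - 31 = 133.9412.
The welfare triangle lost has base Q* - Q_t = 3.6471 and height t = 31, so DWL = (1/2)(3.6471)(31) = 56.5294.

56.53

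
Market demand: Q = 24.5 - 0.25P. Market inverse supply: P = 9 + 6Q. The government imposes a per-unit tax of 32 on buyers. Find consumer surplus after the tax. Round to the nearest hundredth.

Rewriting demand in inverse form: P = 98 - 4Q.
Without the tax, 98 - 4Q = 9 + 6Q so Q* = 8.9 and P* = 62.4.
A tax on buyers shifts demand down by 32: (98 - 32) - 4Q = 9 + 6Q, so Q_t = 5.7. Buyers pay P_b = 75.2; sellers receive P_s = P_b - 32 = 43.2.
CS = (1/2)(Q_t)(98 - P_b) = (1/2)(5.7)(22.8) = 64.98.

64.98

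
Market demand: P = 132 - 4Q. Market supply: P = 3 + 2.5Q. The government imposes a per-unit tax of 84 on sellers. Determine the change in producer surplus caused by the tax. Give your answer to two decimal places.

-432.43

Pre-tax equilibrium: 132 - 4Q = 3 + 2.5Q gives Q* = 19.8462, P* = 52.6154.
With the tax, sellers need 84 more per unit: 132 - 4Q = 3 + 2.5Q + 84, so Q_t = 6.9231. Buyers pay P_b = 104.3077; sellers receive P_s = P_b - 84 = 20.3077.
PS falls from (1/2)(19.8462)(49.6154) = 492.3373 to (1/2)(6.9231)(17.3077) = 59.9112, a change of -432.426.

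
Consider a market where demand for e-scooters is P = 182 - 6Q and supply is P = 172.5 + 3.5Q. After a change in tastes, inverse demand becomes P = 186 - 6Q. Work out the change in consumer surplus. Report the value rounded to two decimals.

3.06

Initial equilibrium: Q_0 = 1, P_0 = 176; CS_0 = (1/2)(1)(6) = 3, PS_0 = (1/2)(1)(3.5) = 1.75.
New equilibrium: 186 - 6Q = 172.5 + 3.5Q gives Q_1 = 1.4211, P_1 = 177.4737; CS_1 = 6.0582, PS_1 = 3.5339.
Change in consumer surplus = 6.0582 - 3 = 3.0582.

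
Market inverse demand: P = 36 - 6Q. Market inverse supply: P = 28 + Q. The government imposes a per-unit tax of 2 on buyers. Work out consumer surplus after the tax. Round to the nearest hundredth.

2.20

Pre-tax equilibrium: 36 - 6Q = 28 + Q gives Q* = 1.1429, P* = 29.1429.
With the tax, buyers' net willingness to pay falls by 2: (36 - 2) - 6Q = 28 + Q, so Q_t = 0.8571. Buyers pay P_b = 30.8571; sellers receive P_s = P_b - 2 = 28.8571.
Consumer surplus is the triangle under demand above P_b: (1/2)(0.8571)(36 - 30.8571) = 2.2041.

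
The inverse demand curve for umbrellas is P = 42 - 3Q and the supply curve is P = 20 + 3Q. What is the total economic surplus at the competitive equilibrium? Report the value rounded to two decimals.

40.33

Set 42 - 3Q = 20 + 3Q, which gives 22 = 6Q, so Q* = 3.6667 and P* = 42 - 3(3.6667) = 31.
Total surplus is the full triangle between the curves from 0 to Q*: (1/2)(3.6667)(42 - 20) = 40.3333.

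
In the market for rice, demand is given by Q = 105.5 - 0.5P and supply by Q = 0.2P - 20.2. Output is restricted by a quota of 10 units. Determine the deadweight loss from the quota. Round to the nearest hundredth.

114.29

Rewriting demand in inverse form: P = 211 - 2Q.
Rewriting supply in inverse form: P = 101 + 5Q.
Without the quota, 211 - 2Q = 101 + 5Q gives Q* = 15.7143.
At Q = 10 the demand price is 211 - 2(10) = 191 and the supply price is 101 + 5(10) = 151.
DWL = (1/2)(gap between curves at 10) x (Q* - 10) = (1/2)(40)(5.7143) = 114.2857.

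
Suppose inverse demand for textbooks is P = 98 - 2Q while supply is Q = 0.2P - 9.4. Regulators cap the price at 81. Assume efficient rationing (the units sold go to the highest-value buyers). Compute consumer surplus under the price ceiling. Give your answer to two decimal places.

Rewriting supply in inverse form: P = 47 + 5Q.
Free-market equilibrium: 98 - 2Q = 47 + 5Q gives Q* = 7.2857, P* = 83.4286.
At the ceiling price 81, quantity supplied is (81 - 47)/5 = 6.8; supply is the short side, so Q = 6.8 trades at P = 81.
The demand price at Q = 6.8 is 84.4. CS is the trapezoid between demand and 81 over [0, 6.8]: (1/2)[(98 - 81) + (84.4 - 81)](6.8) = 69.36.

69.36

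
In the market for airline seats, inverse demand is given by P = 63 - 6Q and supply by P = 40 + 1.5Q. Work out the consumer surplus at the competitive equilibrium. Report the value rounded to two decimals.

Equilibrium: 63 - 6Q = 40 + 1.5Q, so Q* = 3.0667 and P* = 44.6.
The demand choke price is 63, so CS = (1/2)(Q*)(63 - P*) = (1/2)(3.0667)(18.4) = 28.2133.

28.21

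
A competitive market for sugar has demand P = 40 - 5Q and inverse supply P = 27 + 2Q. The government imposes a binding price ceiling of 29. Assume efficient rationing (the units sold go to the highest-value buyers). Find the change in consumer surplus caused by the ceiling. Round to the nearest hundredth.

Free-market equilibrium: 40 - 5Q = 27 + 2Q gives Q* = 1.8571, P* = 30.7143.
At P = 29, sellers supply (29 - 27)/2 = 1 while buyers want more, so the quantity traded is 1 at price 29.
CS goes from (1/2)(1.8571)(9.2857) = 8.6224 to 8.5 (computed as (40 - 29)(1) - (1/2)(5)(1)^2), a change of -0.1224.

-0.12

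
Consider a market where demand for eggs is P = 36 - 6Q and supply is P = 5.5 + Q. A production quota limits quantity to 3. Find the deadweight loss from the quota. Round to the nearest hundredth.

Without the quota, 36 - 6Q = 5.5 + Q gives Q* = 4.3571.
At Q = 3 the demand price is 36 - 6(3) = 18 and the supply price is 5.5 + (3) = 8.5.
Deadweight loss is the triangle between the curves from 3 to 4.3571: (1/2)(18 - 8.5)(4.3571 - 3) = 6.4464.

6.45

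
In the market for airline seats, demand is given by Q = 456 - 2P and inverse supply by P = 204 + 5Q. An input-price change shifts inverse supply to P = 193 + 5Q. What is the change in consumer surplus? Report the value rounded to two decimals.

Rewriting demand in inverse form: P = 228 - 0.5Q.
Initial equilibrium: Q_0 = 4.3636, P_0 = 225.8182; CS_0 = (1/2)(4.3636)(2.1818) = 4.7603, PS_0 = (1/2)(4.3636)(21.8182) = 47.6033.
New equilibrium: 228 - 0.5Q = 193 + 5Q gives Q_1 = 6.3636, P_1 = 224.8182; CS_1 = 10.124, PS_1 = 101.2397.
Change in consumer surplus = 10.124 - 4.7603 = 5.3636.

5.36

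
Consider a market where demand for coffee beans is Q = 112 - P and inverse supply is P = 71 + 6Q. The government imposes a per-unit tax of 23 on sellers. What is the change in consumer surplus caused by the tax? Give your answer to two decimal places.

-13.85

Rewriting demand in inverse form: P = 112 - Q.
Without the tax, 112 - Q = 71 + 6Q so Q* = 5.8571 and P* = 106.1429.
A tax on sellers shifts supply up by 23: 112 - Q = 71 + 6Q + 23, so Q_t = 2.5714. Buyers pay P_b = 109.4286; sellers receive P_s = P_b - 23 = 86.4286.
CS falls from (1/2)(5.8571)(5.8571) = 17.1531 to (1/2)(2.5714)(2.5714) = 3.3061, a change of -13.8469.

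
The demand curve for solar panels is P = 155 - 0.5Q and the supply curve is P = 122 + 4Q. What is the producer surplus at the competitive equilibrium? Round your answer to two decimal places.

107.56

Set 155 - 0.5Q = 122 + 4Q, which gives 33 = 4.5Q, so Q* = 7.3333 and P* = 155 - 0.5(7.3333) = 151.3333.
Producer surplus is the triangle above supply below P*: (1/2)(7.3333)(151.3333 - 122) = (1/2)(7.3333)(29.3333) = 107.5556.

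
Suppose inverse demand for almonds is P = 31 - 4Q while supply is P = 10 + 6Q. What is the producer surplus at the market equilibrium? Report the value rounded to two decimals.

Setting demand equal to supply, 21 = 10Q, so Q* = 2.1 and P* = 22.6.
The supply curve's price intercept is 10, so PS = (1/2)(Q*)(P* - 10) = (1/2)(2.1)(12.6) = 13.23.

13.23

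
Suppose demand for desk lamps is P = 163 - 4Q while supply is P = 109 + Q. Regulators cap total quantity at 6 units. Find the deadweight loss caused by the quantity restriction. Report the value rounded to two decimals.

57.60

Unrestricted equilibrium: Q* = (163 - 109)/(4 + 1) = 10.8.
At Q = 6 the demand price is 163 - 4(6) = 139 and the supply price is 109 + (6) = 115.
Deadweight loss is the triangle between the curves from 6 to 10.8: (1/2)(139 - 115)(10.8 - 6) = 57.6.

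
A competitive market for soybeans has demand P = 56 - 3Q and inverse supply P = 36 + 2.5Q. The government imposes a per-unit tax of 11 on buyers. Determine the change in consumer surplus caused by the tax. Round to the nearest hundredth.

-15.82

Pre-tax equilibrium: 56 - 3Q = 36 + 2.5Q gives Q* = 3.6364, P* = 45.0909.
With the tax, buyers' net willingness to pay falls by 11: (56 - 11) - 3Q = 36 + 2.5Q, so Q_t = 1.6364. Buyers pay P_b = 51.0909; sellers receive P_s = P_b - 11 = 40.0909.
Consumers lose the trapezoid between P* and P_b out to Q_t plus the triangle from Q_t to Q*: change in CS = 4.0165 - 19.8347 = -15.8182.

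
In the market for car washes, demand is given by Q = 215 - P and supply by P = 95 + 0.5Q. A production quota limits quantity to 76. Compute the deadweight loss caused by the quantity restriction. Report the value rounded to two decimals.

Rewriting demand in inverse form: P = 215 - Q.
Unrestricted equilibrium: Q* = (215 - 95)/(1 + 0.5) = 80.
At Q = 76 the demand price is 215 - (76) = 139 and the supply price is 95 + 0.5(76) = 133.
DWL = (1/2)(gap between curves at 76) x (Q* - 76) = (1/2)(6)(4) = 12.

12.00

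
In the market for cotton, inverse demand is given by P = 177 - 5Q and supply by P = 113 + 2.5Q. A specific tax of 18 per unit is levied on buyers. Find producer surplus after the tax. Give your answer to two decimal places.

47.02

Pre-tax equilibrium: 177 - 5Q = 113 + 2.5Q gives Q* = 8.5333, P* = 134.3333.
With the tax, buyers' net willingness to pay falls by 18: (177 - 18) - 5Q = 113 + 2.5Q, so Q_t = 6.1333. Buyers pay P_b = 146.3333; sellers receive P_s = P_b - 18 = 128.3333.
Producer surplus is the triangle above supply below P_s: (1/2)(6.1333)(128.3333 - 113) = 47.0222.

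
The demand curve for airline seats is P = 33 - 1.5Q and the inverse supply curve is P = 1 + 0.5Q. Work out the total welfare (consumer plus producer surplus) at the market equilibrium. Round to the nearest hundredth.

Equilibrium: 33 - 1.5Q = 1 + 0.5Q, so Q* = 16 and P* = 9.
CS = (1/2)(16)(24) = 192 and PS = (1/2)(16)(8) = 64, so total surplus = 256.

256.00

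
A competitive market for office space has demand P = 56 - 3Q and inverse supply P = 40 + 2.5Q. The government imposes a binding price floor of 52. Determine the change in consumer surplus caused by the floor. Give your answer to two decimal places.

-10.03

Free-market equilibrium: 56 - 3Q = 40 + 2.5Q gives Q* = 2.9091, P* = 47.2727.
At the floor price 52, quantity demanded is (56 - 52)/3 = 1.3333; demand is the short side, so Q = 1.3333 trades at P = 52.
CS goes from (1/2)(2.9091)(8.7273) = 12.6942 to 2.6667 (computed as (56 - 52)(1.3333) - (1/2)(3)(1.3333)^2), a change of -10.0275.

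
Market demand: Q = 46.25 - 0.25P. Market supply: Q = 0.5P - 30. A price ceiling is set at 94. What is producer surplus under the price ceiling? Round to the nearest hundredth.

289.00

Rewriting demand in inverse form: P = 185 - 4Q.
Rewriting supply in inverse form: P = 60 + 2Q.
Without the control, 185 - 4Q = 60 + 2Q so Q* = 20.8333 and P* = 101.6667.
At the ceiling price 94, quantity supplied is (94 - 60)/2 = 17; supply is the short side, so Q = 17 trades at P = 94.
PS is the triangle above supply below 94: (1/2)(17)(94 - 60) = 289.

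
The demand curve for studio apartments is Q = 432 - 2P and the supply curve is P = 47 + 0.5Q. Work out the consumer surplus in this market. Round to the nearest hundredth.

Rewriting demand in inverse form: P = 216 - 0.5Q.
Setting demand equal to supply, 169 = 1Q, so Q* = 169 and P* = 131.5.
The demand choke price is 216, so CS = (1/2)(Q*)(216 - P*) = (1/2)(169)(84.5) = 7140.25.

7140.25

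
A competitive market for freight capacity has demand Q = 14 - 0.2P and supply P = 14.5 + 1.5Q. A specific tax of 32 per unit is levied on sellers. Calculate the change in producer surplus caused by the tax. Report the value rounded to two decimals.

Rewriting demand in inverse form: P = 70 - 5Q.
Without the tax, 70 - 5Q = 14.5 + 1.5Q so Q* = 8.5385 and P* = 27.3077.
A tax on sellers shifts supply up by 32: 70 - 5Q = 14.5 + 1.5Q + 32, so Q_t = 3.6154. Buyers pay P_b = 51.9231; sellers receive P_s = P_b - 32 = 19.9231.
Producers lose the trapezoid between P_s and P* out to Q_t plus the triangle from Q_t to Q*: change in PS = 9.8033 - 54.679 = -44.8757.

-44.88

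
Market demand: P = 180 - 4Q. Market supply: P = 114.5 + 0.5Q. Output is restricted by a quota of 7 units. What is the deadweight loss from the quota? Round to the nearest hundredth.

128.44

Without the quota, 180 - 4Q = 114.5 + 0.5Q gives Q* = 14.5556.
At Q = 7 the demand price is 180 - 4(7) = 152 and the supply price is 114.5 + 0.5(7) = 118.
Deadweight loss is the triangle between the curves from 7 to 14.5556: (1/2)(152 - 118)(14.5556 - 7) = 128.4444.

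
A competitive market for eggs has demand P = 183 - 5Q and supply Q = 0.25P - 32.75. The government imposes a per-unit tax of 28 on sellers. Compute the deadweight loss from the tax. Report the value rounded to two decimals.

Rewriting supply in inverse form: P = 131 + 4Q.
Pre-tax equilibrium: 183 - 5Q = 131 + 4Q gives Q* = 5.7778, P* = 154.1111.
With the tax, sellers need 28 more per unit: 183 - 5Q = 131 + 4Q + 28, so Q_t = 2.6667. Buyers pay P_b = 169.6667; sellers receive P_s = P_b - 28 = 141.6667.
The welfare triangle lost has base Q* - Q_t = 3.1111 and height t = 28, so DWL = (1/2)(3.1111)(28) = 43.5556.

43.56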